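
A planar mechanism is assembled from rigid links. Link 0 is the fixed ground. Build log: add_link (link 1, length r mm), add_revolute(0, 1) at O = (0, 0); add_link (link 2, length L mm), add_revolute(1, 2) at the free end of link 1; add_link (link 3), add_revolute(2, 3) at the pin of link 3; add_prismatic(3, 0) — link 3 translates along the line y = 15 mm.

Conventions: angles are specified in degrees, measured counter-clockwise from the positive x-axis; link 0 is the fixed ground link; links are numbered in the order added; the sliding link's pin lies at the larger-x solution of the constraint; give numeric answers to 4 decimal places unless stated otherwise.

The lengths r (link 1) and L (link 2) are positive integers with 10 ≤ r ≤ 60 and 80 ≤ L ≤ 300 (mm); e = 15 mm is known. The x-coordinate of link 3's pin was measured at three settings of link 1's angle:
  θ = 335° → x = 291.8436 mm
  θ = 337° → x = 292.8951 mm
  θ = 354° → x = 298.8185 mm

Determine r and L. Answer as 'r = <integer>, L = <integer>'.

constraint per measurement: (x − r cos θ)² + (r sin θ − e)² = L²
subtracting the θ₁ and θ₂ equations cancels the r² and L² terms:
r = (x₁² − x₂²) / (2[(x₁cos θ₁ + e sin θ₁) − (x₂cos θ₂ + e sin θ₂)]) = 55.0003 → r = 55
L² = (x₁ − r cos θ₁)² + (r sin θ₁ − e)² = 60024.9930 → L = 245.0000 → L = 245
check at θ₃=354°: x = 298.8185 (printed 298.8185) ✓

r = 55, L = 245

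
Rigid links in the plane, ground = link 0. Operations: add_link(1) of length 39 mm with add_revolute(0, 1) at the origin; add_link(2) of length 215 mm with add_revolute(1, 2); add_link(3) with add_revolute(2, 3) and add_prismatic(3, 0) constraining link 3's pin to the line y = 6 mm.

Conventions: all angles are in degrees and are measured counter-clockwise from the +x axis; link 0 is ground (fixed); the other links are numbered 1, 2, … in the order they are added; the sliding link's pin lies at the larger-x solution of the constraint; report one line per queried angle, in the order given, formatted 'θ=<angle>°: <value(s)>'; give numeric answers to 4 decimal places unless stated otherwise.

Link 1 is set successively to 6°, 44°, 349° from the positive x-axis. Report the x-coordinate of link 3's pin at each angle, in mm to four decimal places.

geometry: r = 39 mm, L = 215 mm, e = 6 mm
θ=6°: crank pin P = (r cos θ, r sin θ) = (38.786354, 4.076610)
θ=6°: h = r sin θ − e = 4.076610 − 6 = -1.923390
θ=6°: x = r cos θ + √(L² − h²) = 38.786354 + 214.991397 = 253.777750
θ=44°: crank pin P = (r cos θ, r sin θ) = (28.054252, 27.091676)
θ=44°: h = r sin θ − e = 27.091676 − 6 = 21.091676
θ=44°: x = r cos θ + √(L² − h²) = 28.054252 + 213.962943 = 242.017196
θ=349°: crank pin P = (r cos θ, r sin θ) = (38.283460, -7.441551)
θ=349°: h = r sin θ − e = -7.441551 − 6 = -13.441551
θ=349°: x = r cos θ + √(L² − h²) = 38.283460 + 214.579414 = 252.862874

θ=6°: 253.7778
θ=44°: 242.0172
θ=349°: 252.8629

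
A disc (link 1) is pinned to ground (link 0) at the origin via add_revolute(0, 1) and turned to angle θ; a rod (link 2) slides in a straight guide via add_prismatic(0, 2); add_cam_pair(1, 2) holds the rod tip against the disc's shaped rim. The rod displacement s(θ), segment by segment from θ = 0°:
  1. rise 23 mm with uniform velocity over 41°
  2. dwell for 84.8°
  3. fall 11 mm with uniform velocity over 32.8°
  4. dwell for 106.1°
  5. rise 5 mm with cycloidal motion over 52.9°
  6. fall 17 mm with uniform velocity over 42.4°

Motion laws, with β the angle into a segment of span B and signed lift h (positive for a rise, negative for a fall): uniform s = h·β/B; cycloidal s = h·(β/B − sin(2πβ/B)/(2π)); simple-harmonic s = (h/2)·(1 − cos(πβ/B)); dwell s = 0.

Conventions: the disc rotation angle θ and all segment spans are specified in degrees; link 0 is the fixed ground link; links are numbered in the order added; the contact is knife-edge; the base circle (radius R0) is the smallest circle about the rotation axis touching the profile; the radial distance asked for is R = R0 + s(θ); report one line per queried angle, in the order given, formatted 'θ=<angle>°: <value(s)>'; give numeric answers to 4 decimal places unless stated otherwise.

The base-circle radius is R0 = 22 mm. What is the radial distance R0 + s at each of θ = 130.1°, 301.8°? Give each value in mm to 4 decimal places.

segment 1 (0° to 41°, uniform, h = 23) is passed completely: s = 0.0000 + (23) = 23.0000
segment 2 (41° to 125.8°, dwell): s unchanged at 23.0000
θ = 130.1° falls in segment 3 (125.8° to 158.6°, uniform, h = -11): β = 130.1 − 125.8 = 4.3°, B = 32.8°; Δs = -11·4.3/32.8 = -1.4421; s = 23.0000 − 1.4421 = 21.5579
segment 3 (125.8° to 158.6°, uniform, h = -11) is passed completely: s = 23.0000 + (-11) = 12.0000
segment 4 (158.6° to 264.7°, dwell): s unchanged at 12.0000
θ = 301.8° falls in segment 5 (264.7° to 317.6°, cycloidal, h = 5): β = 301.8 − 264.7 = 37.1°, B = 52.9°; Δs = 5·(0.7013 − sin(2π·0.7013)/(2π)) = 4.2655; s = 12.0000 + 4.2655 = 16.2655
θ=130.1°: R = R0 + s = 22 + 21.5579 = 43.5579
θ=301.8°: R = R0 + s = 22 + 16.2655 = 38.2655

θ=130.1°: 43.5579
θ=301.8°: 38.2655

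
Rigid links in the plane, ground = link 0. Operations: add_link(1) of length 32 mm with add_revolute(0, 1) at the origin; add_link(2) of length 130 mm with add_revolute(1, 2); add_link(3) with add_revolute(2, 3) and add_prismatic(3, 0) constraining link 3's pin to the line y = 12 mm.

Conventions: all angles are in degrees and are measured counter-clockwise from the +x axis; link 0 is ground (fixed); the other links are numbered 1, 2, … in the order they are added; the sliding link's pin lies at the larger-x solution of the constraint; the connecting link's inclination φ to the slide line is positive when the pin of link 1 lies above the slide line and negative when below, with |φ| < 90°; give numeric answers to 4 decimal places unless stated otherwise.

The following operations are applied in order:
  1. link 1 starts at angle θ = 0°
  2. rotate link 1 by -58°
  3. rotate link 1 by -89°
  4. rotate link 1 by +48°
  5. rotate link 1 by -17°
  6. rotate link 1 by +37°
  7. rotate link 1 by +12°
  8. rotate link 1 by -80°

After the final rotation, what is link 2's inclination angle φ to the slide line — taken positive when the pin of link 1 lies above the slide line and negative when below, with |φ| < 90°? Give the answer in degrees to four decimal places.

geometry: r = 32 mm, L = 130 mm, e = 12 mm; θ starts at 0°
rotate link 1 by -58°: θ ← 0° -58° = -58°
rotate link 1 by -89°: θ ← -58° -89° = -147°
rotate link 1 by +48°: θ ← -147° +48° = -99°
rotate link 1 by -17°: θ ← -99° -17° = -116°
rotate link 1 by +37°: θ ← -116° +37° = -79°
rotate link 1 by +12°: θ ← -79° +12° = -67°
rotate link 1 by -80°: θ ← -67° -80° = -147°
h = r sin θ − e = -17.428449 − 12 = -29.428449
sin φ = h / L = -29.428449 / 130 = -0.22637269
φ = arcsin(-0.22637269) = -13.083610°

-13.0836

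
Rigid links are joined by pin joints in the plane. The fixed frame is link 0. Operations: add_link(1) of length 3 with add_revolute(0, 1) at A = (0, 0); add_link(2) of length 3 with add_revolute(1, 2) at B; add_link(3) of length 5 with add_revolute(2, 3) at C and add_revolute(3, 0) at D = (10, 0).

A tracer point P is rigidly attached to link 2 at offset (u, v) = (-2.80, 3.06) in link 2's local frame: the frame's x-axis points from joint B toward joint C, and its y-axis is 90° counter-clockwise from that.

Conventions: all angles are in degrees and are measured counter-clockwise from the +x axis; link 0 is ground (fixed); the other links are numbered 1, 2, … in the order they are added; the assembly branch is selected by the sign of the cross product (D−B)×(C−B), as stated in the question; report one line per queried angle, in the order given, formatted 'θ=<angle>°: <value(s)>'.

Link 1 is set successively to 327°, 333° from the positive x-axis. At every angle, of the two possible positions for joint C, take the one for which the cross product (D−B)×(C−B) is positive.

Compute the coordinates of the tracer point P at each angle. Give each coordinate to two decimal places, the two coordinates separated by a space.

A=(0,0), D=(10.00,0)
θ=327°: B = A + 3.00·(cos327°, sin327°) = (2.5160, -1.6339)
θ=327°: |BD| = 7.6603
θ=327°: circle(B,3.00) ∩ circle(D,5.00): a=2.7858, h=1.1133
θ=327°:   candidates: C₊=(5.0002,0.0479) cross=8.528; C₋=(5.4751,-2.1274) cross=-8.528
θ=327°:   branch + wants cross > 0 → take C=(5.0002,0.0479) (cross=8.528)
θ=327°: ex = (C−B)/|BC| = (0.8281,0.5606); ey = (-0.5606,0.8281)
θ=327°: P = B + -2.80·ex + 3.06·ey = (-1.5181,-0.6698)
θ=333°: B = A + 3.00·(cos333°, sin333°) = (2.6730, -1.3620)
θ=333°: |BD| = 7.4525
θ=333°: circle(B,3.00) ∩ circle(D,5.00): a=2.6528, h=1.4010
θ=333°:   candidates: C₊=(5.0251,0.5002) cross=10.441; C₋=(5.5372,-2.2546) cross=-10.441
θ=333°:   branch + wants cross > 0 → take C=(5.0251,0.5002) (cross=10.441)
θ=333°: ex = (C−B)/|BC| = (0.7840,0.6207); ey = (-0.6207,0.7840)
θ=333°: P = B + -2.80·ex + 3.06·ey = (-1.4217,-0.7009)

θ=327°: -1.52 -0.67
θ=333°: -1.42 -0.70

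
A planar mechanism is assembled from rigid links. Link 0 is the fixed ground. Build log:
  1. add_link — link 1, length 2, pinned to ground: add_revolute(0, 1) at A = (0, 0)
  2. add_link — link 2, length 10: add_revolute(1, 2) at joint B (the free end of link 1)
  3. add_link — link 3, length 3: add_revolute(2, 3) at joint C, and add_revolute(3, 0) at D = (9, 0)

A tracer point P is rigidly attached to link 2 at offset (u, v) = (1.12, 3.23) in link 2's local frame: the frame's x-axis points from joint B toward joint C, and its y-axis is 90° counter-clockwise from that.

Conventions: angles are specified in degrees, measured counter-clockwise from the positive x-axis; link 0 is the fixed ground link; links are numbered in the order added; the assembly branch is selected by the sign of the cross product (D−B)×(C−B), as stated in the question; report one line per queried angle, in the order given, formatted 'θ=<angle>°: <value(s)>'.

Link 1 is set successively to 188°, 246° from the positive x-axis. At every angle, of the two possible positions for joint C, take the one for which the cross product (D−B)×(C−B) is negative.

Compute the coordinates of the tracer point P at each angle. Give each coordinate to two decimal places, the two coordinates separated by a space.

A=(0,0), D=(9.00,0)
θ=188°: B = A + 2.00·(cos188°, sin188°) = (-1.9805, -0.2783)
θ=188°: |BD| = 10.9841
θ=188°: circle(B,10.00) ∩ circle(D,3.00): a=9.6344, h=2.6793
θ=188°:   candidates: C₊=(7.5829,2.6442) cross=29.429; C₋=(7.7187,-2.7126) cross=-29.429
θ=188°:   branch - wants cross < 0 → take C=(7.7187,-2.7126) (cross=-29.429)
θ=188°: ex = (C−B)/|BC| = (0.9699,-0.2434); ey = (0.2434,0.9699)
θ=188°: P = B + 1.12·ex + 3.23·ey = (-0.1080,2.5819)
θ=246°: B = A + 2.00·(cos246°, sin246°) = (-0.8135, -1.8271)
θ=246°: |BD| = 9.9821
θ=246°: circle(B,10.00) ∩ circle(D,3.00): a=9.5492, h=2.9686
θ=246°:   candidates: C₊=(8.0311,2.8392) cross=29.633; C₋=(9.1178,-2.9977) cross=-29.633
θ=246°:   branch - wants cross < 0 → take C=(9.1178,-2.9977) (cross=-29.633)
θ=246°: ex = (C−B)/|BC| = (0.9931,-0.1171); ey = (0.1171,0.9931)
θ=246°: P = B + 1.12·ex + 3.23·ey = (0.6769,1.2496)

θ=188°: -0.11 2.58
θ=246°: 0.68 1.25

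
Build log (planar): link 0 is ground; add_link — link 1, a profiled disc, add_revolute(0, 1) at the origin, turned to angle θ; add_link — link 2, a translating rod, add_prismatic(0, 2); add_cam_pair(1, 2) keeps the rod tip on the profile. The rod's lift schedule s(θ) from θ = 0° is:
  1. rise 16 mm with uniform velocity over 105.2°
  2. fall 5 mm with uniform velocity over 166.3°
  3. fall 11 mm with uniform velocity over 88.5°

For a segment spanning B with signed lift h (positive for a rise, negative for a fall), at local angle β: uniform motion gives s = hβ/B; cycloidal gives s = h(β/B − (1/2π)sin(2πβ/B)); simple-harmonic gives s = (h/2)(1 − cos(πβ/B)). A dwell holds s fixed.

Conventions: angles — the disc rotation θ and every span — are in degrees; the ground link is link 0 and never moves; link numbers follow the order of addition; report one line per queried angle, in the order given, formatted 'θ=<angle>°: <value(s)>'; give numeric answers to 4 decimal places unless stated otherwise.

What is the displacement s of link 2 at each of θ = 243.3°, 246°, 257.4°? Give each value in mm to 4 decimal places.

seg 1 [0°–105.2°] uniform, h=16: full span → s += 16 → s = 16.0000
seg 2 [105.2°–271.5°] uniform, h=-5: θ=243.3° here. β=138.1, B=166.3. -5·138.1/166.3 = -4.1521 → s = 11.8479
seg 2 [105.2°–271.5°] uniform, h=-5: θ=246° here. β=140.8, B=166.3. -5·140.8/166.3 = -4.2333 → s = 11.7667
seg 2 [105.2°–271.5°] uniform, h=-5: θ=257.4° here. β=152.2, B=166.3. -5·152.2/166.3 = -4.5761 → s = 11.4239

θ=243.3°: 11.8479
θ=246°: 11.7667
θ=257.4°: 11.4239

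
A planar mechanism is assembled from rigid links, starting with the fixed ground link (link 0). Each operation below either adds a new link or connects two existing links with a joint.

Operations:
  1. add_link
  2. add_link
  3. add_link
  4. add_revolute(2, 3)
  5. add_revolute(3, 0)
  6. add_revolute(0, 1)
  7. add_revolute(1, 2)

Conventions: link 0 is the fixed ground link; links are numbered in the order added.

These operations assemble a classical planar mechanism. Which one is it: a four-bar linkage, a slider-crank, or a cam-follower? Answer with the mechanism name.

links: 4 (incl. ground); joints: 4 revolute, 0 prismatic, 0 higher (cam) pair, forming one closed loop
4 links in a single 4R loop → four-bar linkage

four-bar linkage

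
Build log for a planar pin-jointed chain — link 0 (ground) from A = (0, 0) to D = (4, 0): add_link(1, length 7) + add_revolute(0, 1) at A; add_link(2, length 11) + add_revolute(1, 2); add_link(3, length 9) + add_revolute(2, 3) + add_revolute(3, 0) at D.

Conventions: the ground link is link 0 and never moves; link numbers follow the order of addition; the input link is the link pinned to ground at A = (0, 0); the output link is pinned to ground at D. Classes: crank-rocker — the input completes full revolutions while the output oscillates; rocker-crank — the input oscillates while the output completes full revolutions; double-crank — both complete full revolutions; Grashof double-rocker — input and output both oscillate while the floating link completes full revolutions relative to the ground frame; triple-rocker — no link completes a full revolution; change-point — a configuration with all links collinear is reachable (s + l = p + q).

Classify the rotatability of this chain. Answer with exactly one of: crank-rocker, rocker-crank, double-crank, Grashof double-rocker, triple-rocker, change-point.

lengths: ground=4, input=7, coupler=11, output=9
sorted: s=4 (shortest), l=11 (longest), p+q=16
s + l = 15 vs p + q = 16
s + l < p + q (Grashof) with shortest = ground link → double-crank

double-crank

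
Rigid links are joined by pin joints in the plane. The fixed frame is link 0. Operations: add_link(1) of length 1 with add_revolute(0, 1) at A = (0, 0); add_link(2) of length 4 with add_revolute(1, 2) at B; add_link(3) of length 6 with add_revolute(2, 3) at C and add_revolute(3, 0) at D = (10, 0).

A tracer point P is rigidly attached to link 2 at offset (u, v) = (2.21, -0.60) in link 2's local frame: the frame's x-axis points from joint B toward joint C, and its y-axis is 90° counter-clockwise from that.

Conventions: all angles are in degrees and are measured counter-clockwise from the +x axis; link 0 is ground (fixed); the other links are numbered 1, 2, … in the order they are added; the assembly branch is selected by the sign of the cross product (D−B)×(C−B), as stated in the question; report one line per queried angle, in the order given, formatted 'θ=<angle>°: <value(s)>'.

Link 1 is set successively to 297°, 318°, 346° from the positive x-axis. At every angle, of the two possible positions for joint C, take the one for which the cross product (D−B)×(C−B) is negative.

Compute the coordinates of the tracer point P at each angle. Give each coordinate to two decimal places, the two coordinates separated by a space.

A=(0,0), D=(10.00,0)
θ=297°: B = A + 1.00·(cos297°, sin297°) = (0.4540, -0.8910)
θ=297°: |BD| = 9.5875
θ=297°: circle(B,4.00) ∩ circle(D,6.00): a=3.7507, h=1.3900
θ=297°:   candidates: C₊=(4.0593,0.8415) cross=13.326; C₋=(4.3177,-1.9264) cross=-13.326
θ=297°:   branch - wants cross < 0 → take C=(4.3177,-1.9264) (cross=-13.326)
θ=297°: ex = (C−B)/|BC| = (0.9659,-0.2588); ey = (0.2588,0.9659)
θ=297°: P = B + 2.21·ex + -0.60·ey = (2.4334,-2.0426)
θ=318°: B = A + 1.00·(cos318°, sin318°) = (0.7431, -0.6691)
θ=318°: |BD| = 9.2810
θ=318°: circle(B,4.00) ∩ circle(D,6.00): a=3.5630, h=1.8179
θ=318°:   candidates: C₊=(4.1658,1.4009) cross=16.872; C₋=(4.4280,-2.2254) cross=-16.872
θ=318°:   branch - wants cross < 0 → take C=(4.4280,-2.2254) (cross=-16.872)
θ=318°: ex = (C−B)/|BC| = (0.9212,-0.3891); ey = (0.3891,0.9212)
θ=318°: P = B + 2.21·ex + -0.60·ey = (2.5456,-2.0817)
θ=346°: B = A + 1.00·(cos346°, sin346°) = (0.9703, -0.2419)
θ=346°: |BD| = 9.0329
θ=346°: circle(B,4.00) ∩ circle(D,6.00): a=3.4094, h=2.0919
θ=346°:   candidates: C₊=(4.3225,1.9405) cross=18.896; C₋=(4.4345,-2.2417) cross=-18.896
θ=346°:   branch - wants cross < 0 → take C=(4.4345,-2.2417) (cross=-18.896)
θ=346°: ex = (C−B)/|BC| = (0.8661,-0.5000); ey = (0.5000,0.8661)
θ=346°: P = B + 2.21·ex + -0.60·ey = (2.5843,-1.8664)

θ=297°: 2.43 -2.04
θ=318°: 2.55 -2.08
θ=346°: 2.58 -1.87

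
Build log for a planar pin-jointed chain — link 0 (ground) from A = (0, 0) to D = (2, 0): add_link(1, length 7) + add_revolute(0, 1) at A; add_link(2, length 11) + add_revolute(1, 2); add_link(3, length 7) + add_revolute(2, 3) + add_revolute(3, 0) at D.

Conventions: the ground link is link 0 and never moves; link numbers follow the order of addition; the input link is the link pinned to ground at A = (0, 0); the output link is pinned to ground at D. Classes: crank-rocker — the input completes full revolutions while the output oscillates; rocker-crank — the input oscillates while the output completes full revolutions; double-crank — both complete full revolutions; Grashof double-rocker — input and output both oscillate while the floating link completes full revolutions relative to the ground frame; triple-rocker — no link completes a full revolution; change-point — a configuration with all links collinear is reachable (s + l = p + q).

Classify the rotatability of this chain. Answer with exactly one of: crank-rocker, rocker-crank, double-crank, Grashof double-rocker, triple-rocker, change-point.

lengths: ground=2, input=7, coupler=11, output=7
sorted: s=2 (shortest), l=11 (longest), p+q=14
s + l = 13 vs p + q = 14
s + l < p + q (Grashof) with shortest = ground link → double-crank

double-crank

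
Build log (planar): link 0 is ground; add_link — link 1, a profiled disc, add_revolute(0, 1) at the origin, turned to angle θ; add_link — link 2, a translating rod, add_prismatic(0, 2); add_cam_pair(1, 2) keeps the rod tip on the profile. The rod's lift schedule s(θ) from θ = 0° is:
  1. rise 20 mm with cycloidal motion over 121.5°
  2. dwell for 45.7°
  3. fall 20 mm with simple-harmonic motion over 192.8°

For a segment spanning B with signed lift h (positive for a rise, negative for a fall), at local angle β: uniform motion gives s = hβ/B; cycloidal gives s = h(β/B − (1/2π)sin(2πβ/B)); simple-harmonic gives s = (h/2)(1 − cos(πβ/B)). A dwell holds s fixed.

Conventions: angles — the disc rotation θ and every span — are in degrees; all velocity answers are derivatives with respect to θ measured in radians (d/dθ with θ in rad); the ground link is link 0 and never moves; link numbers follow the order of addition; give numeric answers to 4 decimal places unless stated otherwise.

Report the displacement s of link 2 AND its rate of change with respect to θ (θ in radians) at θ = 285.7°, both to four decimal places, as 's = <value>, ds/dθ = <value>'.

seg 1 [0°–121.5°] cycloidal, h=20: full span → s += 20 → s = 20.0000
seg 2 [121.5°–167.2°] dwell: s stays 20.0000
seg 3 [167.2°–360°] simple-harmonic, h=-20: θ=285.7° here. β=118.5, B=192.8. -20/2·(1 − cos(π·0.6146)) = -13.5238 → s = 6.4762
velocity in seg [167.2°–360°] (simple-harmonic), θ in radians: β = 118.5° = 2.0682 rad, B = 192.8° = 3.3650 rad; ds/dθ = (πh/(2B)) sin(πβ/B) = (π·(-20)/(2·3.3650)) sin(π·0.6146) = -8.737264 mm/rad

s = 6.4762, ds/dθ = -8.7373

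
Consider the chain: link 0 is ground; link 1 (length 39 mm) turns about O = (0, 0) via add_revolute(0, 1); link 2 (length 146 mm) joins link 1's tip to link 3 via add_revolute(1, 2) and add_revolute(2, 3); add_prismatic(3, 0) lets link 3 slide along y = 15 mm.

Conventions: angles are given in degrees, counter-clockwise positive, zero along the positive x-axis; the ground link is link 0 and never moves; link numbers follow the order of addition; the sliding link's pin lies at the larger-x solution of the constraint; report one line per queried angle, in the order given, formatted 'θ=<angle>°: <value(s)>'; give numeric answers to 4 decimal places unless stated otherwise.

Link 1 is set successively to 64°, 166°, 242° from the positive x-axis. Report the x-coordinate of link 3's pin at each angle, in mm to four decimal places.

geometry: r = 39 mm, L = 146 mm, e = 15 mm
θ=64°: crank pin P = (r cos θ, r sin θ) = (17.096475, 35.052968)
θ=64°: h = r sin θ − e = 35.052968 − 15 = 20.052968
θ=64°: x = r cos θ + √(L² − h²) = 17.096475 + 144.616315 = 161.712789
θ=166°: crank pin P = (r cos θ, r sin θ) = (-37.841533, 9.434954)
θ=166°: h = r sin θ − e = 9.434954 − 15 = -5.565046
θ=166°: x = r cos θ + √(L² − h²) = -37.841533 + 145.893901 = 108.052367
θ=242°: crank pin P = (r cos θ, r sin θ) = (-18.309391, -34.434956)
θ=242°: h = r sin θ − e = -34.434956 − 15 = -49.434956
θ=242°: x = r cos θ + √(L² − h²) = -18.309391 + 137.376072 = 119.066681

θ=64°: 161.7128
θ=166°: 108.0524
θ=242°: 119.0667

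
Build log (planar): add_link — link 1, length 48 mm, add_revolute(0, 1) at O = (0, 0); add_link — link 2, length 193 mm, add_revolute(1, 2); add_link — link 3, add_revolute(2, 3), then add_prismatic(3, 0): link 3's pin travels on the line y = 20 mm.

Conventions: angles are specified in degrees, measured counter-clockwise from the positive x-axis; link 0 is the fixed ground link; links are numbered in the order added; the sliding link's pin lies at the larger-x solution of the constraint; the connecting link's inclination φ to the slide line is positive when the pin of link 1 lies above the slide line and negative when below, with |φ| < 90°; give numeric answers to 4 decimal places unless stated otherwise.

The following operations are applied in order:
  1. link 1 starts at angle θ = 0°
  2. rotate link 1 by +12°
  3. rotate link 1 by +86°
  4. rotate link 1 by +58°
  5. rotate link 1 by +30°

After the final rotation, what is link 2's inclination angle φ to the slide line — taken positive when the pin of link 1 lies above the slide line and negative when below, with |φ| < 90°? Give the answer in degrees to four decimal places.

geometry: r = 48 mm, L = 193 mm, e = 20 mm; θ starts at 0°
rotate link 1 by +12°: θ ← 0° +12° = 12°
rotate link 1 by +86°: θ ← 12° +86° = 98°
rotate link 1 by +58°: θ ← 98° +58° = 156°
rotate link 1 by +30°: θ ← 156° +30° = 186°
h = r sin θ − e = -5.017366 − 20 = -25.017366
sin φ = h / L = -25.017366 / 193 = -0.12962366
φ = arcsin(-0.12962366) = -7.447846°

-7.4478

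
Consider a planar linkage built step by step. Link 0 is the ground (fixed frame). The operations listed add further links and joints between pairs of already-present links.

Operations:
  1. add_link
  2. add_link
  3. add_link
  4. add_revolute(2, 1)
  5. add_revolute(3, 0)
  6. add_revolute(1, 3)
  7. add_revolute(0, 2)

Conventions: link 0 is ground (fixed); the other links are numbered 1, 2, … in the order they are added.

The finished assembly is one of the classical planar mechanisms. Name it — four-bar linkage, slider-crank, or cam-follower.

links: 4 (incl. ground); joints: 4 revolute, 0 prismatic, 0 higher (cam) pair, forming one closed loop
4 links in a single 4R loop → four-bar linkage

four-bar linkage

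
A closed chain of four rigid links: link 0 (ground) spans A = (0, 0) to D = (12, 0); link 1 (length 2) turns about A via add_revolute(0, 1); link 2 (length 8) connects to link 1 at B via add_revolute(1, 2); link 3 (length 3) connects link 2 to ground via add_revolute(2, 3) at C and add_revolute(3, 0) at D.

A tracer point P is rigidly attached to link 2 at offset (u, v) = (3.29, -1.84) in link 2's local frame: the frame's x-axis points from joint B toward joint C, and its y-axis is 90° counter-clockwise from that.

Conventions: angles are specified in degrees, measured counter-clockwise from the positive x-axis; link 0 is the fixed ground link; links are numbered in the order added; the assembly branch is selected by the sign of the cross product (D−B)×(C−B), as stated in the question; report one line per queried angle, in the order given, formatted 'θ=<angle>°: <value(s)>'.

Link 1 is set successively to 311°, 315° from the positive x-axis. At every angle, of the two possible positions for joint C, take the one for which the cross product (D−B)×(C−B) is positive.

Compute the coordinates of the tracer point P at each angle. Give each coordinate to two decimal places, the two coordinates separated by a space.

A=(0,0), D=(12.00,0)
θ=311°: B = A + 2.00·(cos311°, sin311°) = (1.3121, -1.5094)
θ=311°: |BD| = 10.7939
θ=311°: circle(B,8.00) ∩ circle(D,3.00): a=7.9447, h=0.9390
θ=311°:   candidates: C₊=(9.0474,0.5314) cross=10.136; C₋=(9.3101,-1.3283) cross=-10.136
θ=311°:   branch + wants cross > 0 → take C=(9.0474,0.5314) (cross=10.136)
θ=311°: ex = (C−B)/|BC| = (0.9669,0.2551); ey = (-0.2551,0.9669)
θ=311°: P = B + 3.29·ex + -1.84·ey = (4.9627,-2.4493)
θ=315°: B = A + 2.00·(cos315°, sin315°) = (1.4142, -1.4142)
θ=315°: |BD| = 10.6798
θ=315°: circle(B,8.00) ∩ circle(D,3.00): a=7.9149, h=1.1640
θ=315°:   candidates: C₊=(9.1052,0.7876) cross=12.432; C₋=(9.4135,-1.5199) cross=-12.432
θ=315°:   branch + wants cross > 0 → take C=(9.1052,0.7876) (cross=12.432)
θ=315°: ex = (C−B)/|BC| = (0.9614,0.2752); ey = (-0.2752,0.9614)
θ=315°: P = B + 3.29·ex + -1.84·ey = (5.0836,-2.2776)

θ=311°: 4.96 -2.45
θ=315°: 5.08 -2.28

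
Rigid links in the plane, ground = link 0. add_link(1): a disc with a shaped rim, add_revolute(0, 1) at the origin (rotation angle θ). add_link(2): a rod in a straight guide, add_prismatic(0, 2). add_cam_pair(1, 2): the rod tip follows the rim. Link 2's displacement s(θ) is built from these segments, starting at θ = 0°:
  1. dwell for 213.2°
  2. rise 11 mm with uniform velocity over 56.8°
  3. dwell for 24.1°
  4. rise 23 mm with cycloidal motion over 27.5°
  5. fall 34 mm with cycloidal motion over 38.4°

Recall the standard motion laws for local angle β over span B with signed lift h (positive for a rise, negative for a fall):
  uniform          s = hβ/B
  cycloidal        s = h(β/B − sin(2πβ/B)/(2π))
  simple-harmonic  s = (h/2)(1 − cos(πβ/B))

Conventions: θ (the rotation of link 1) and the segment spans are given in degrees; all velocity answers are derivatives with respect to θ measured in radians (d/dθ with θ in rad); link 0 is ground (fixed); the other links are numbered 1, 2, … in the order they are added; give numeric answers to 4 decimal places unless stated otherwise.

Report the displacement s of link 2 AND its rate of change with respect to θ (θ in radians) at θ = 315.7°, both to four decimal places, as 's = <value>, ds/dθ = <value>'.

segment 1 (0° to 213.2°, dwell): s unchanged at 0.0000
segment 2 (213.2° to 270°, uniform, h = 11) is passed completely: s = 0.0000 + (11) = 11.0000
segment 3 (270° to 294.1°, dwell): s unchanged at 11.0000
θ = 315.7° falls in segment 4 (294.1° to 321.6°, cycloidal, h = 23): β = 315.7 − 294.1 = 21.6°, B = 27.5°; Δs = 23·(0.7855 − sin(2π·0.7855)/(2π)) = 21.6356; s = 11.0000 + 21.6356 = 32.6356
velocity in seg [294.1°–321.6°] (cycloidal), θ in radians: β = 21.6° = 0.3770 rad, B = 27.5° = 0.4800 rad; ds/dθ = (h/B)(1 − cos(2πβ/B)) = (23/0.4800)(1 − cos(2π·0.7855)) = 37.333138 mm/rad

s = 32.6356, ds/dθ = 37.3331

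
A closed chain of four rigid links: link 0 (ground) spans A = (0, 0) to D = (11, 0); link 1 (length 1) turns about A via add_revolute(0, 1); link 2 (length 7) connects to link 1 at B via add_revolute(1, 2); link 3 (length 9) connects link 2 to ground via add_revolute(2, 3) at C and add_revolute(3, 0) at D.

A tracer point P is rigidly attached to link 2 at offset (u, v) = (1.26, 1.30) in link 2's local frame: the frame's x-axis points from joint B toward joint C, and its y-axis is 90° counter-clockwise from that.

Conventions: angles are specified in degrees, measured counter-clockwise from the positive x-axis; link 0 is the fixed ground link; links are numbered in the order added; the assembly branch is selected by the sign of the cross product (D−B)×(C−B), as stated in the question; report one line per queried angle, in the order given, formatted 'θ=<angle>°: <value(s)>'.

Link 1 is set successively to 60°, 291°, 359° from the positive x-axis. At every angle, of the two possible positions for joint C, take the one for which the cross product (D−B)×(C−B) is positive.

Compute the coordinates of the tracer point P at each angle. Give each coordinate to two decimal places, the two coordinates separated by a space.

A=(0,0), D=(11.00,0)
θ=60°: B = A + 1.00·(cos60°, sin60°) = (0.5000, 0.8660)
θ=60°: |BD| = 10.5357
θ=60°: circle(B,7.00) ∩ circle(D,9.00): a=3.7492, h=5.9113
θ=60°:   candidates: C₊=(4.7224,6.4492) cross=62.280; C₋=(3.7506,-5.3335) cross=-62.280
θ=60°:   branch + wants cross > 0 → take C=(4.7224,6.4492) (cross=62.280)
θ=60°: ex = (C−B)/|BC| = (0.6032,0.7976); ey = (-0.7976,0.6032)
θ=60°: P = B + 1.26·ex + 1.30·ey = (0.2232,2.6551)
θ=291°: B = A + 1.00·(cos291°, sin291°) = (0.3584, -0.9336)
θ=291°: |BD| = 10.6825
θ=291°: circle(B,7.00) ∩ circle(D,9.00): a=3.8435, h=5.8504
θ=291°:   candidates: C₊=(3.6758,5.2304) cross=62.497; C₋=(4.6984,-6.4257) cross=-62.497
θ=291°:   branch + wants cross > 0 → take C=(3.6758,5.2304) (cross=62.497)
θ=291°: ex = (C−B)/|BC| = (0.4739,0.8806); ey = (-0.8806,0.4739)
θ=291°: P = B + 1.26·ex + 1.30·ey = (-0.1892,0.7920)
θ=359°: B = A + 1.00·(cos359°, sin359°) = (0.9998, -0.0175)
θ=359°: |BD| = 10.0002
θ=359°: circle(B,7.00) ∩ circle(D,9.00): a=3.4001, h=6.1188
θ=359°:   candidates: C₊=(4.3893,6.1072) cross=61.189; C₋=(4.4106,-6.1303) cross=-61.189
θ=359°:   branch + wants cross > 0 → take C=(4.3893,6.1072) (cross=61.189)
θ=359°: ex = (C−B)/|BC| = (0.4842,0.8750); ey = (-0.8750,0.4842)
θ=359°: P = B + 1.26·ex + 1.30·ey = (0.4725,1.7145)

θ=60°: 0.22 2.66
θ=291°: -0.19 0.79
θ=359°: 0.47 1.71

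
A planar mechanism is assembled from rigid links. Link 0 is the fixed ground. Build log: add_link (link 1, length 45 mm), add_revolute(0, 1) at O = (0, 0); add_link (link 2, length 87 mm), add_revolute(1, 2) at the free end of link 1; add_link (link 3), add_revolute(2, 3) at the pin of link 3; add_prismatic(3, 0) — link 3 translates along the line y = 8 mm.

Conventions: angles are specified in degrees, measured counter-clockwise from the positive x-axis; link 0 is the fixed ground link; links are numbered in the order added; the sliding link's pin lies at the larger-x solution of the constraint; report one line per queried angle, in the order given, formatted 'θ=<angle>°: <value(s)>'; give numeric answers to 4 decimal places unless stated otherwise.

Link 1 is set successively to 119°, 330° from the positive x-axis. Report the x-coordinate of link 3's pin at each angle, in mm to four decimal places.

geometry: r = 45 mm, L = 87 mm, e = 8 mm
θ=119°: crank pin P = (r cos θ, r sin θ) = (-21.816433, 39.357887)
θ=119°: h = r sin θ − e = 39.357887 − 8 = 31.357887
θ=119°: x = r cos θ + √(L² − h²) = -21.816433 + 81.152221 = 59.335788
θ=330°: crank pin P = (r cos θ, r sin θ) = (38.971143, -22.500000)
θ=330°: h = r sin θ − e = -22.500000 − 8 = -30.500000
θ=330°: x = r cos θ + √(L² − h²) = 38.971143 + 81.478525 = 120.449668

θ=119°: 59.3358
θ=330°: 120.4497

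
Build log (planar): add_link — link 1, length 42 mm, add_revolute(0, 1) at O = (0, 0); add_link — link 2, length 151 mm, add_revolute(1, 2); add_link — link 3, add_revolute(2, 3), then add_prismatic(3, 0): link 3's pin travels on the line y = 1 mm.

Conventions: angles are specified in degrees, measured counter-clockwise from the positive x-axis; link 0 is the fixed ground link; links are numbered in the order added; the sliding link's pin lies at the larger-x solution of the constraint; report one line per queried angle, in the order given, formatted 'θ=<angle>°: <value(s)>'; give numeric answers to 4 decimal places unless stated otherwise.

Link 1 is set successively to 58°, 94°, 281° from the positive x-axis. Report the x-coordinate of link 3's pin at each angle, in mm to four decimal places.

geometry: r = 42 mm, L = 151 mm, e = 1 mm
θ=58°: crank pin P = (r cos θ, r sin θ) = (22.256609, 35.618020)
θ=58°: h = r sin θ − e = 35.618020 − 1 = 34.618020
θ=58°: x = r cos θ + √(L² − h²) = 22.256609 + 146.978205 = 169.234814
θ=94°: crank pin P = (r cos θ, r sin θ) = (-2.929772, 41.897690)
θ=94°: h = r sin θ − e = 41.897690 − 1 = 40.897690
θ=94°: x = r cos θ + √(L² − h²) = -2.929772 + 145.356042 = 142.426270
θ=281°: crank pin P = (r cos θ, r sin θ) = (8.013978, -41.228342)
θ=281°: h = r sin θ − e = -41.228342 − 1 = -42.228342
θ=281°: x = r cos θ + √(L² − h²) = 8.013978 + 144.975057 = 152.989035

θ=58°: 169.2348
θ=94°: 142.4263
θ=281°: 152.9890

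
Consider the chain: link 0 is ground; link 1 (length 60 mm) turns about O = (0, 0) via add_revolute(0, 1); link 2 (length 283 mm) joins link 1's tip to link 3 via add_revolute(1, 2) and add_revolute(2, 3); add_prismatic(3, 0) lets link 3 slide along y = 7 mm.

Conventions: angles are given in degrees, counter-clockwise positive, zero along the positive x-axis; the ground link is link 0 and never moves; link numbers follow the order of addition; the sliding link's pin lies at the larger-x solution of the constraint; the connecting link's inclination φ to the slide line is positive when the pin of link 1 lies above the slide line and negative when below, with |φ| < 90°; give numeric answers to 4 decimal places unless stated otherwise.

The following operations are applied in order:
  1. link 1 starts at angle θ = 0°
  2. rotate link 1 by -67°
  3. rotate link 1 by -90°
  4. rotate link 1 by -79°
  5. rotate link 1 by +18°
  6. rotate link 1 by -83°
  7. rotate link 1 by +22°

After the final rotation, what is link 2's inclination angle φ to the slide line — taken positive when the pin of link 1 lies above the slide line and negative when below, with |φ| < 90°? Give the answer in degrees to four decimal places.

geometry: r = 60 mm, L = 283 mm, e = 7 mm; θ starts at 0°
rotate link 1 by -67°: θ ← 0° -67° = -67°
rotate link 1 by -90°: θ ← -67° -90° = -157°
rotate link 1 by -79°: θ ← -157° -79° = -236°
rotate link 1 by +18°: θ ← -236° +18° = -218°
rotate link 1 by -83°: θ ← -218° -83° = -301°
rotate link 1 by +22°: θ ← -301° +22° = -279°
h = r sin θ − e = 59.261300 − 7 = 52.261300
sin φ = h / L = 52.261300 / 283 = 0.18466891
φ = arcsin(0.18466891) = 10.641830°

10.6418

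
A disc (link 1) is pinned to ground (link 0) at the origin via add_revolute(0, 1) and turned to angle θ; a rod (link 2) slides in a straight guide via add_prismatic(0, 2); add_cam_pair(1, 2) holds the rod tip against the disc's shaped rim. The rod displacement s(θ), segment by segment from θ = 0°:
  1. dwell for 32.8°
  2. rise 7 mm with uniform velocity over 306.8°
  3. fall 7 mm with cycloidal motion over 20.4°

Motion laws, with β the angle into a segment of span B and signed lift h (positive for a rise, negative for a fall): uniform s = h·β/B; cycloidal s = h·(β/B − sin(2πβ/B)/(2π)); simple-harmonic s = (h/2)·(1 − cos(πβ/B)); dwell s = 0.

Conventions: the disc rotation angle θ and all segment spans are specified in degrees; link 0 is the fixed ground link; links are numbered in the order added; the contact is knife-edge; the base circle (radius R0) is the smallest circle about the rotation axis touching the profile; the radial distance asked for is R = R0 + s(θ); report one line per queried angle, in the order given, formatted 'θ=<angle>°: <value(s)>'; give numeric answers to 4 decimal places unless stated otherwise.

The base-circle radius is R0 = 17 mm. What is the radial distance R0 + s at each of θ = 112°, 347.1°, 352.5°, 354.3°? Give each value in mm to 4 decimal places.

segment 1 (0° to 32.8°, dwell): s unchanged at 0.0000
θ = 112° falls in segment 2 (32.8° to 339.6°, uniform, h = 7): β = 112 − 32.8 = 79.2°, B = 306.8°; Δs = 7·79.2/306.8 = 1.8070; s = 0.0000 + 1.8070 = 1.8070
segment 2 (32.8° to 339.6°, uniform, h = 7) is passed completely: s = 0.0000 + (7) = 7.0000
θ = 347.1° falls in segment 3 (339.6° to 360°, cycloidal, h = -7): β = 347.1 − 339.6 = 7.5°, B = 20.4°; Δs = -7·(0.3676 − sin(2π·0.3676)/(2π)) = -1.7502; s = 7.0000 − 1.7502 = 5.2498
θ = 352.5° falls in segment 3 (339.6° to 360°, cycloidal, h = -7): β = 352.5 − 339.6 = 12.9°, B = 20.4°; Δs = -7·(0.6324 − sin(2π·0.6324)/(2π)) = -5.2498; s = 7.0000 − 5.2498 = 1.7502
θ = 354.3° falls in segment 3 (339.6° to 360°, cycloidal, h = -7): β = 354.3 − 339.6 = 14.7°, B = 20.4°; Δs = -7·(0.7206 − sin(2π·0.7206)/(2π)) = -6.1392; s = 7.0000 − 6.1392 = 0.8608
θ=112°: R = R0 + s = 17 + 1.8070 = 18.8070
θ=347.1°: R = R0 + s = 17 + 5.2498 = 22.2498
θ=352.5°: R = R0 + s = 17 + 1.7502 = 18.7502
θ=354.3°: R = R0 + s = 17 + 0.8608 = 17.8608

θ=112°: 18.8070
θ=347.1°: 22.2498
θ=352.5°: 18.7502
θ=354.3°: 17.8608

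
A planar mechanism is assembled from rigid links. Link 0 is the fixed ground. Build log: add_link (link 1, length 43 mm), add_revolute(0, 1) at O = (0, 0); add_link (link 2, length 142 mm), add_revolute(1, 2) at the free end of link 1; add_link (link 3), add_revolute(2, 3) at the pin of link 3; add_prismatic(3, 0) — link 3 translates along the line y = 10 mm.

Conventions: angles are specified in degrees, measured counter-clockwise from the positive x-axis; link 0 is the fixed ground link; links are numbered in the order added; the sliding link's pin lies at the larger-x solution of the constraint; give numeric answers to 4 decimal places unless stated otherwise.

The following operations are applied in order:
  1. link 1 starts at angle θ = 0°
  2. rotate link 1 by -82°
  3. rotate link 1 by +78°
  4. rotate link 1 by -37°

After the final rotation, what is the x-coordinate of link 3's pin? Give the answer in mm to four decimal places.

geometry: r = 43 mm, L = 142 mm, e = 10 mm; θ starts at 0°
rotate link 1 by -82°: θ ← 0° -82° = -82°
rotate link 1 by +78°: θ ← -82° +78° = -4°
rotate link 1 by -37°: θ ← -4° -37° = -41°
crank pin P = (r cos θ, r sin θ) = (32.452512, -28.210538)
h = r sin θ − e = -28.210538 − 10 = -38.210538
x = r cos θ + √(L² − h²) = 32.452512 + 136.762403 = 169.214915

169.2149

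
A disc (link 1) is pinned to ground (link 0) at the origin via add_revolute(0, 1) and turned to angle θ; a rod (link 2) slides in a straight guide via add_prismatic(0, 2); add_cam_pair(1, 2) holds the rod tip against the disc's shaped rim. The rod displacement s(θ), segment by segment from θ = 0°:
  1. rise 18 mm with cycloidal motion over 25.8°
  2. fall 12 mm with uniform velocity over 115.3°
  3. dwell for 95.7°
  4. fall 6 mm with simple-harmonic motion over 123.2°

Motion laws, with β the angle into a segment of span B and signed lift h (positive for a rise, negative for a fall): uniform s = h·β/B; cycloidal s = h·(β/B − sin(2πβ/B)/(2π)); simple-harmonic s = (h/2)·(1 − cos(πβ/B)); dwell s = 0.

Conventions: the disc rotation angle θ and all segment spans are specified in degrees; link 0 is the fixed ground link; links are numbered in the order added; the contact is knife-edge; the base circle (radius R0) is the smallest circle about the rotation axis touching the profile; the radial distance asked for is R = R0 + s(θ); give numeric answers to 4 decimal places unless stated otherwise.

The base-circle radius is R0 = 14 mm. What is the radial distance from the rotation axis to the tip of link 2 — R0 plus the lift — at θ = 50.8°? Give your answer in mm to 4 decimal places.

segment 1 (0° to 25.8°, cycloidal, h = 18) is passed completely: s = 0.0000 + (18) = 18.0000
θ = 50.8° falls in segment 2 (25.8° to 141.1°, uniform, h = -12): β = 50.8 − 25.8 = 25°, B = 115.3°; Δs = -12·25/115.3 = -2.6019; s = 18.0000 − 2.6019 = 15.3981
R = R0 + s = 14 + 15.3981 = 29.3981

29.3981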